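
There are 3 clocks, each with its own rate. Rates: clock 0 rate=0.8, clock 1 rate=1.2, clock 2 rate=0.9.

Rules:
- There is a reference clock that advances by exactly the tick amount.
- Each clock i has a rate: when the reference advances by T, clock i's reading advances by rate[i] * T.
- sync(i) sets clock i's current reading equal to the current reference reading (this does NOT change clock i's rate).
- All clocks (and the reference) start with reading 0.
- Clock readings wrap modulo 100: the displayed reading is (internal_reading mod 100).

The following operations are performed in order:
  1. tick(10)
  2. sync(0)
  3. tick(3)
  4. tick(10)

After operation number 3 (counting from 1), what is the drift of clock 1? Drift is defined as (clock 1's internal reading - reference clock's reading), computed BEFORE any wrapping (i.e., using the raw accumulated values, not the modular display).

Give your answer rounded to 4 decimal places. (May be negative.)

Answer: 2.6000

Derivation:
After op 1 tick(10): ref=10.0000 raw=[8.0000 12.0000 9.0000]
After op 2 sync(0): ref=10.0000 raw=[10.0000 12.0000 9.0000]
After op 3 tick(3): ref=13.0000 raw=[12.4000 15.6000 11.7000]
Drift of clock 1 after op 3: 15.6000 - 13.0000 = 2.6000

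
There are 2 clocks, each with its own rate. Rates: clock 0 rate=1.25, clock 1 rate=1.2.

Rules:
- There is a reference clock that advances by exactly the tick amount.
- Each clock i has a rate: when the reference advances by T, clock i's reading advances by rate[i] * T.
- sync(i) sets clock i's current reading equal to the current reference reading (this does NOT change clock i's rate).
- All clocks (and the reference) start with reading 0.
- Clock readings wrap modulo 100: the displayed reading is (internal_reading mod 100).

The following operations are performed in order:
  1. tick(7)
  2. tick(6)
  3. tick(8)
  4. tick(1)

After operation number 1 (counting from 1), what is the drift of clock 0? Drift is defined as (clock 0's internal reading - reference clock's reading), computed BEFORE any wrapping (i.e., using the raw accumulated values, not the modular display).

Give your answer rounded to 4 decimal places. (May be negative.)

After op 1 tick(7): ref=7.0000 raw=[8.7500 8.4000]
Drift of clock 0 after op 1: 8.7500 - 7.0000 = 1.7500

Answer: 1.7500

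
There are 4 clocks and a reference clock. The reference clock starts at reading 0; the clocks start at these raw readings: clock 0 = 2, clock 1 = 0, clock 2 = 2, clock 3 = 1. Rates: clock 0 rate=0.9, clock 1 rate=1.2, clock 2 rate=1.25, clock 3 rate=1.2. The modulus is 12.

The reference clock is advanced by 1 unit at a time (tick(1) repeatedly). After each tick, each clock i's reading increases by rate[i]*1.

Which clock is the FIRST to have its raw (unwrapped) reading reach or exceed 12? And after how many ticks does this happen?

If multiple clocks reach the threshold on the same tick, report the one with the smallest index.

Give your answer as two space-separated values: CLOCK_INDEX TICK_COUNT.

Answer: 2 8

Derivation:
clock 0: start=2, rate=0.9, needs 12-2 = 10; ticks = ceil(10/0.9) = ceil(11.1111) = 12; reading at tick 12 = 2 + 0.9*12 = 12.8000
clock 1: start=0, rate=1.2, needs 12-0 = 12; ticks = ceil(12/1.2) = ceil(10.0000) = 10; reading at tick 10 = 0 + 1.2*10 = 12.0000
clock 2: start=2, rate=1.25, needs 12-2 = 10; ticks = ceil(10/1.25) = ceil(8.0000) = 8; reading at tick 8 = 2 + 1.25*8 = 12.0000
clock 3: start=1, rate=1.2, needs 12-1 = 11; ticks = ceil(11/1.2) = ceil(9.1667) = 10; reading at tick 10 = 1 + 1.2*10 = 13.0000
Minimum tick count = 8; winners = [2]; smallest index = 2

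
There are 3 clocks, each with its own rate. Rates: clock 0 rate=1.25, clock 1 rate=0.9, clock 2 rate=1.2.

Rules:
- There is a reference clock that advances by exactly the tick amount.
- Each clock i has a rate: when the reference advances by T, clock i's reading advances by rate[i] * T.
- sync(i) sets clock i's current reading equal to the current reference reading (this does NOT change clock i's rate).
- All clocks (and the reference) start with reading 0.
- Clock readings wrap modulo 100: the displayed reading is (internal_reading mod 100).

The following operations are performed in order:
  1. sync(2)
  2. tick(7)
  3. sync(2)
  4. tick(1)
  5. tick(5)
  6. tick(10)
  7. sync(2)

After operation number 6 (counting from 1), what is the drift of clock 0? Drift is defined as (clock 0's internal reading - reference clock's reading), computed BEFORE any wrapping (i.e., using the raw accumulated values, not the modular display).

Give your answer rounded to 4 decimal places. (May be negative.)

After op 1 sync(2): ref=0.0000 raw=[0.0000 0.0000 0.0000]
After op 2 tick(7): ref=7.0000 raw=[8.7500 6.3000 8.4000]
After op 3 sync(2): ref=7.0000 raw=[8.7500 6.3000 7.0000]
After op 4 tick(1): ref=8.0000 raw=[10.0000 7.2000 8.2000]
After op 5 tick(5): ref=13.0000 raw=[16.2500 11.7000 14.2000]
After op 6 tick(10): ref=23.0000 raw=[28.7500 20.7000 26.2000]
Drift of clock 0 after op 6: 28.7500 - 23.0000 = 5.7500

Answer: 5.7500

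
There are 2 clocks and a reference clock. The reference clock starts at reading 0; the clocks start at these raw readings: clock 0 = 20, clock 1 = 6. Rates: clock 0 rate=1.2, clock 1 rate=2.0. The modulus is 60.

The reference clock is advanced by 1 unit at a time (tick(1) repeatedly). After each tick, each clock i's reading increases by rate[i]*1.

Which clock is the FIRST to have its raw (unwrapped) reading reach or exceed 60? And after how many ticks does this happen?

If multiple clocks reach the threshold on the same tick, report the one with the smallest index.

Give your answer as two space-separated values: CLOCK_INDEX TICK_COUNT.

Answer: 1 27

Derivation:
clock 0: start=20, rate=1.2, needs 60-20 = 40; ticks = ceil(40/1.2) = ceil(33.3333) = 34; reading at tick 34 = 20 + 1.2*34 = 60.8000
clock 1: start=6, rate=2.0, needs 60-6 = 54; ticks = ceil(54/2.0) = ceil(27.0000) = 27; reading at tick 27 = 6 + 2.0*27 = 60.0000
Minimum tick count = 27; winners = [1]; smallest index = 1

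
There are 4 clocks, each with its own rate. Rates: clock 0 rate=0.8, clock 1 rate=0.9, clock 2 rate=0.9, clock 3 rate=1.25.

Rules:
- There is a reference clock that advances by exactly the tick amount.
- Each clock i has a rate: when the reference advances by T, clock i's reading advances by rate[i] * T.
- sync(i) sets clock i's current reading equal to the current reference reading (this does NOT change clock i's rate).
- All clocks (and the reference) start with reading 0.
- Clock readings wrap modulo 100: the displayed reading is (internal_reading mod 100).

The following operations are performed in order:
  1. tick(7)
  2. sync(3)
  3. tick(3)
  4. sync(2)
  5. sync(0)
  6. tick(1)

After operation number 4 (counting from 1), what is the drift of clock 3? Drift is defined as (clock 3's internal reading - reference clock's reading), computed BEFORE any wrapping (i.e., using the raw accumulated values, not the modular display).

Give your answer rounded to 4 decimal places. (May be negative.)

After op 1 tick(7): ref=7.0000 raw=[5.6000 6.3000 6.3000 8.7500]
After op 2 sync(3): ref=7.0000 raw=[5.6000 6.3000 6.3000 7.0000]
After op 3 tick(3): ref=10.0000 raw=[8.0000 9.0000 9.0000 10.7500]
After op 4 sync(2): ref=10.0000 raw=[8.0000 9.0000 10.0000 10.7500]
Drift of clock 3 after op 4: 10.7500 - 10.0000 = 0.7500

Answer: 0.7500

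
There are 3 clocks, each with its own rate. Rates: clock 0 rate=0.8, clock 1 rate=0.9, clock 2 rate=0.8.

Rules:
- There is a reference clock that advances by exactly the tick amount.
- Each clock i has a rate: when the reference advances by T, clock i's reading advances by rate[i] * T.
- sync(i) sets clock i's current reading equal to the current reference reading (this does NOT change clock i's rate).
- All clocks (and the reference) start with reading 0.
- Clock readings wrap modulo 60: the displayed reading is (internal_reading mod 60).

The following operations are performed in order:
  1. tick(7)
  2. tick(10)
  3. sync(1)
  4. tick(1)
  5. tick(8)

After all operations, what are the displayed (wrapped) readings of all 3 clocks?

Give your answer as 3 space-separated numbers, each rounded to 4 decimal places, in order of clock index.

After op 1 tick(7): ref=7.0000 raw=[5.6000 6.3000 5.6000]
After op 2 tick(10): ref=17.0000 raw=[13.6000 15.3000 13.6000]
After op 3 sync(1): ref=17.0000 raw=[13.6000 17.0000 13.6000]
After op 4 tick(1): ref=18.0000 raw=[14.4000 17.9000 14.4000]
After op 5 tick(8): ref=26.0000 raw=[20.8000 25.1000 20.8000]
Wrap final raw readings (mod 60): 20.8000 mod 60 = 20.8000; 25.1000 mod 60 = 25.1000; 20.8000 mod 60 = 20.8000

Answer: 20.8000 25.1000 20.8000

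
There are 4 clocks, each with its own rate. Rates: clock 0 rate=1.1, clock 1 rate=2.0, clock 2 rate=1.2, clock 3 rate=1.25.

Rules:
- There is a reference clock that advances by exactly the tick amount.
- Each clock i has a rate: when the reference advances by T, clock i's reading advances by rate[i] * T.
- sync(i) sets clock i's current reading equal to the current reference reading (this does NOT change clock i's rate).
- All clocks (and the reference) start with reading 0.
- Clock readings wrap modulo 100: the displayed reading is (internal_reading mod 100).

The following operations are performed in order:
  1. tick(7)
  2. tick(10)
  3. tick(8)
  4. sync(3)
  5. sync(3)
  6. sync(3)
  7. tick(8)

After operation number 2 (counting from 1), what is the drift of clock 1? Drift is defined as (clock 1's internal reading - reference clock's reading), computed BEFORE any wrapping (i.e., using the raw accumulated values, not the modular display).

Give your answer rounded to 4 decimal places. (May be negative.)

Answer: 17.0000

Derivation:
After op 1 tick(7): ref=7.0000 raw=[7.7000 14.0000 8.4000 8.7500]
After op 2 tick(10): ref=17.0000 raw=[18.7000 34.0000 20.4000 21.2500]
Drift of clock 1 after op 2: 34.0000 - 17.0000 = 17.0000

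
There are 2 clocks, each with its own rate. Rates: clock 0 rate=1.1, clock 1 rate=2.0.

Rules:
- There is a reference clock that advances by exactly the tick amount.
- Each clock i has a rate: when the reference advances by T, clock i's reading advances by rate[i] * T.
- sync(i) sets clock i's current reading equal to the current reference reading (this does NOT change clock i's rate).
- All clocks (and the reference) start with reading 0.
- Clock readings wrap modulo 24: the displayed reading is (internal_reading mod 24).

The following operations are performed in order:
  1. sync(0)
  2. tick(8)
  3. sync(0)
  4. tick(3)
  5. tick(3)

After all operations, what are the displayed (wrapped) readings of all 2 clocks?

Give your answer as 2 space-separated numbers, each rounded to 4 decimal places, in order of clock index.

After op 1 sync(0): ref=0.0000 raw=[0.0000 0.0000]
After op 2 tick(8): ref=8.0000 raw=[8.8000 16.0000]
After op 3 sync(0): ref=8.0000 raw=[8.0000 16.0000]
After op 4 tick(3): ref=11.0000 raw=[11.3000 22.0000]
After op 5 tick(3): ref=14.0000 raw=[14.6000 28.0000]
Wrap final raw readings (mod 24): 14.6000 mod 24 = 14.6000; 28.0000 mod 24 = 4.0000

Answer: 14.6000 4.0000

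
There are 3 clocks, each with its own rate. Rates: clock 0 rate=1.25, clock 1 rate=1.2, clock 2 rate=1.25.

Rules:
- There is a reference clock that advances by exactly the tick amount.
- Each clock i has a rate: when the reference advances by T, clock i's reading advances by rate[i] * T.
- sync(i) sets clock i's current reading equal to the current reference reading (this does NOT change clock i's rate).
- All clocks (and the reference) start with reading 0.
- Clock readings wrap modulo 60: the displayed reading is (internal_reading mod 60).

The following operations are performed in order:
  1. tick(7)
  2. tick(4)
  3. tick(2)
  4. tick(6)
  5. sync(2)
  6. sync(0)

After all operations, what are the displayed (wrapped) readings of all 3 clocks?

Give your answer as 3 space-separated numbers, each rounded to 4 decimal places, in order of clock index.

Answer: 19.0000 22.8000 19.0000

Derivation:
After op 1 tick(7): ref=7.0000 raw=[8.7500 8.4000 8.7500]
After op 2 tick(4): ref=11.0000 raw=[13.7500 13.2000 13.7500]
After op 3 tick(2): ref=13.0000 raw=[16.2500 15.6000 16.2500]
After op 4 tick(6): ref=19.0000 raw=[23.7500 22.8000 23.7500]
After op 5 sync(2): ref=19.0000 raw=[23.7500 22.8000 19.0000]
After op 6 sync(0): ref=19.0000 raw=[19.0000 22.8000 19.0000]
Wrap final raw readings (mod 60): 19.0000 mod 60 = 19.0000; 22.8000 mod 60 = 22.8000; 19.0000 mod 60 = 19.0000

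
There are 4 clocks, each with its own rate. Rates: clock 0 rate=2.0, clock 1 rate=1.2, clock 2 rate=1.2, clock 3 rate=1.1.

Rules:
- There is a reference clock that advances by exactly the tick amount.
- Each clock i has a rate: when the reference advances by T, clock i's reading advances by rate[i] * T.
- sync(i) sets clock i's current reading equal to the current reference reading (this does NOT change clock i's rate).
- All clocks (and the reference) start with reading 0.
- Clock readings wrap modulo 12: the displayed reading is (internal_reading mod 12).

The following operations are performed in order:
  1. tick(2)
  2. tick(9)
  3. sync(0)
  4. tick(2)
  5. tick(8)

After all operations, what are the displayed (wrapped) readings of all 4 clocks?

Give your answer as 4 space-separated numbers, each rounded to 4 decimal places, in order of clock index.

Answer: 7.0000 1.2000 1.2000 11.1000

Derivation:
After op 1 tick(2): ref=2.0000 raw=[4.0000 2.4000 2.4000 2.2000]
After op 2 tick(9): ref=11.0000 raw=[22.0000 13.2000 13.2000 12.1000]
After op 3 sync(0): ref=11.0000 raw=[11.0000 13.2000 13.2000 12.1000]
After op 4 tick(2): ref=13.0000 raw=[15.0000 15.6000 15.6000 14.3000]
After op 5 tick(8): ref=21.0000 raw=[31.0000 25.2000 25.2000 23.1000]
Wrap final raw readings (mod 12): 31.0000 mod 12 = 7.0000; 25.2000 mod 12 = 1.2000; 25.2000 mod 12 = 1.2000; 23.1000 mod 12 = 11.1000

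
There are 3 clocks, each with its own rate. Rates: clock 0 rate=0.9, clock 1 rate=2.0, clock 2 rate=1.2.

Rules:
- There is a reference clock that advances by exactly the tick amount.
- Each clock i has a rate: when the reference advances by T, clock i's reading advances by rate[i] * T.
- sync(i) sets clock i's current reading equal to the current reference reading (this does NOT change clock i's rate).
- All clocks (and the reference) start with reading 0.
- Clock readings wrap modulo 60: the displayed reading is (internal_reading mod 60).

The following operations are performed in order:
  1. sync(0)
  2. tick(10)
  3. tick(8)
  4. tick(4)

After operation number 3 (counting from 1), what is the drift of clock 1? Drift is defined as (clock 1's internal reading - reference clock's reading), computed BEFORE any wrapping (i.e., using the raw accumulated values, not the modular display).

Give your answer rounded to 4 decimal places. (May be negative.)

Answer: 18.0000

Derivation:
After op 1 sync(0): ref=0.0000 raw=[0.0000 0.0000 0.0000]
After op 2 tick(10): ref=10.0000 raw=[9.0000 20.0000 12.0000]
After op 3 tick(8): ref=18.0000 raw=[16.2000 36.0000 21.6000]
Drift of clock 1 after op 3: 36.0000 - 18.0000 = 18.0000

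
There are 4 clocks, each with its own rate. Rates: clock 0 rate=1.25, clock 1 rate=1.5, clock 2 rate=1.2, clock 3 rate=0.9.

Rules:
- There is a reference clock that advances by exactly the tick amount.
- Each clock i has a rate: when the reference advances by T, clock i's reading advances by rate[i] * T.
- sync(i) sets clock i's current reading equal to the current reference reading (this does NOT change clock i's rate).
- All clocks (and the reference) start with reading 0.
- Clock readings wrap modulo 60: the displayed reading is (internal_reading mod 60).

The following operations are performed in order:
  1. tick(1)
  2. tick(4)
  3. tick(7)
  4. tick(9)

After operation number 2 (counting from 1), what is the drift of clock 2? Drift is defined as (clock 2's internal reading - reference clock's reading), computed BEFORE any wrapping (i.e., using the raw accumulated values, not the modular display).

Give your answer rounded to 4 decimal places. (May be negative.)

Answer: 1.0000

Derivation:
After op 1 tick(1): ref=1.0000 raw=[1.2500 1.5000 1.2000 0.9000]
After op 2 tick(4): ref=5.0000 raw=[6.2500 7.5000 6.0000 4.5000]
Drift of clock 2 after op 2: 6.0000 - 5.0000 = 1.0000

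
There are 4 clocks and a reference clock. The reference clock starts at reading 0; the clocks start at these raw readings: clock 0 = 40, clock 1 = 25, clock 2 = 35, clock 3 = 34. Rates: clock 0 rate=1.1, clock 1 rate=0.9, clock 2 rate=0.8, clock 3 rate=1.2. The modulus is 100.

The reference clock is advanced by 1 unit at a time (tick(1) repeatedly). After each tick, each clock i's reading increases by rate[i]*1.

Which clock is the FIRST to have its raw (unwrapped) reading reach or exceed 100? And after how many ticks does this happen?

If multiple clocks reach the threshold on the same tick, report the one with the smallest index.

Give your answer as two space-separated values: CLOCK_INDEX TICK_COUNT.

clock 0: start=40, rate=1.1, needs 100-40 = 60; ticks = ceil(60/1.1) = ceil(54.5455) = 55; reading at tick 55 = 40 + 1.1*55 = 100.5000
clock 1: start=25, rate=0.9, needs 100-25 = 75; ticks = ceil(75/0.9) = ceil(83.3333) = 84; reading at tick 84 = 25 + 0.9*84 = 100.6000
clock 2: start=35, rate=0.8, needs 100-35 = 65; ticks = ceil(65/0.8) = ceil(81.2500) = 82; reading at tick 82 = 35 + 0.8*82 = 100.6000
clock 3: start=34, rate=1.2, needs 100-34 = 66; ticks = ceil(66/1.2) = ceil(55.0000) = 55; reading at tick 55 = 34 + 1.2*55 = 100.0000
Minimum tick count = 55; winners = [0, 3]; smallest index = 0

Answer: 0 55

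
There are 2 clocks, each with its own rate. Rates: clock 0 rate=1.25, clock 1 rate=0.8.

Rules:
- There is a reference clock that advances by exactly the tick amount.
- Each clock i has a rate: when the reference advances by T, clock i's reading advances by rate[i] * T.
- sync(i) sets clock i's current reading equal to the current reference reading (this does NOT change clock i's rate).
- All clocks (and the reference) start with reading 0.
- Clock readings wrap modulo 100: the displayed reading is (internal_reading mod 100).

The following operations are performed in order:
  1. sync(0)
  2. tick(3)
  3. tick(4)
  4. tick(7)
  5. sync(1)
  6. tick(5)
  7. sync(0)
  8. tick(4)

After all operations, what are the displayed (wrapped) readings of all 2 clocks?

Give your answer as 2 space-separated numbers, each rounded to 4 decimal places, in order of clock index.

Answer: 24.0000 21.2000

Derivation:
After op 1 sync(0): ref=0.0000 raw=[0.0000 0.0000]
After op 2 tick(3): ref=3.0000 raw=[3.7500 2.4000]
After op 3 tick(4): ref=7.0000 raw=[8.7500 5.6000]
After op 4 tick(7): ref=14.0000 raw=[17.5000 11.2000]
After op 5 sync(1): ref=14.0000 raw=[17.5000 14.0000]
After op 6 tick(5): ref=19.0000 raw=[23.7500 18.0000]
After op 7 sync(0): ref=19.0000 raw=[19.0000 18.0000]
After op 8 tick(4): ref=23.0000 raw=[24.0000 21.2000]
Wrap final raw readings (mod 100): 24.0000 mod 100 = 24.0000; 21.2000 mod 100 = 21.2000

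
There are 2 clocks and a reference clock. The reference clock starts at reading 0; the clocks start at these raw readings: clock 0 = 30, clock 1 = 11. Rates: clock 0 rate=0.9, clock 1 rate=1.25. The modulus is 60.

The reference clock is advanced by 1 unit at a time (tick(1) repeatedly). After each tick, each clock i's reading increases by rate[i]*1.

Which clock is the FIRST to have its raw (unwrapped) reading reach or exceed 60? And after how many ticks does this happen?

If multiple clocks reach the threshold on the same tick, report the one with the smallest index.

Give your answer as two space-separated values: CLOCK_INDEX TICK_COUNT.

Answer: 0 34

Derivation:
clock 0: start=30, rate=0.9, needs 60-30 = 30; ticks = ceil(30/0.9) = ceil(33.3333) = 34; reading at tick 34 = 30 + 0.9*34 = 60.6000
clock 1: start=11, rate=1.25, needs 60-11 = 49; ticks = ceil(49/1.25) = ceil(39.2000) = 40; reading at tick 40 = 11 + 1.25*40 = 61.0000
Minimum tick count = 34; winners = [0]; smallest index = 0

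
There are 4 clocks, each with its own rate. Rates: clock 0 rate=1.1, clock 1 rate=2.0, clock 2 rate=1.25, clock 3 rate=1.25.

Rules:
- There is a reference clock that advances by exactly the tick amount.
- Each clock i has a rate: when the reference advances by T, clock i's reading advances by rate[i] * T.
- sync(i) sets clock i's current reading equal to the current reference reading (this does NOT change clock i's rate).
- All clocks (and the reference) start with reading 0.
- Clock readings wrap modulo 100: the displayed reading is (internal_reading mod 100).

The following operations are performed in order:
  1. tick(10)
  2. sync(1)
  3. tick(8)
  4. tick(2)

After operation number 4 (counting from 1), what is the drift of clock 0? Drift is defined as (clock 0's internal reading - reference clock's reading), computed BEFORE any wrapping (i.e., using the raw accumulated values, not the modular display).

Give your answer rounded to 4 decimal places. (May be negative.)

After op 1 tick(10): ref=10.0000 raw=[11.0000 20.0000 12.5000 12.5000]
After op 2 sync(1): ref=10.0000 raw=[11.0000 10.0000 12.5000 12.5000]
After op 3 tick(8): ref=18.0000 raw=[19.8000 26.0000 22.5000 22.5000]
After op 4 tick(2): ref=20.0000 raw=[22.0000 30.0000 25.0000 25.0000]
Drift of clock 0 after op 4: 22.0000 - 20.0000 = 2.0000

Answer: 2.0000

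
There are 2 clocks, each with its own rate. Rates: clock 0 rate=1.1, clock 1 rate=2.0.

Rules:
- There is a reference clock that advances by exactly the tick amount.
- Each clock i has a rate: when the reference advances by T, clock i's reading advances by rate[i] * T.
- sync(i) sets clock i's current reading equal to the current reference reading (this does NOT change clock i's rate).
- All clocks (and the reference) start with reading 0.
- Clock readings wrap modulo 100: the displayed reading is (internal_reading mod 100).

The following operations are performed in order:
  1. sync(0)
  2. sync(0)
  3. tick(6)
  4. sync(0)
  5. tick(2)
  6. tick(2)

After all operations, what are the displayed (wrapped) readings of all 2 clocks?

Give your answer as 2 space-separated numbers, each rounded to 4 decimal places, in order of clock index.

Answer: 10.4000 20.0000

Derivation:
After op 1 sync(0): ref=0.0000 raw=[0.0000 0.0000]
After op 2 sync(0): ref=0.0000 raw=[0.0000 0.0000]
After op 3 tick(6): ref=6.0000 raw=[6.6000 12.0000]
After op 4 sync(0): ref=6.0000 raw=[6.0000 12.0000]
After op 5 tick(2): ref=8.0000 raw=[8.2000 16.0000]
After op 6 tick(2): ref=10.0000 raw=[10.4000 20.0000]
Wrap final raw readings (mod 100): 10.4000 mod 100 = 10.4000; 20.0000 mod 100 = 20.0000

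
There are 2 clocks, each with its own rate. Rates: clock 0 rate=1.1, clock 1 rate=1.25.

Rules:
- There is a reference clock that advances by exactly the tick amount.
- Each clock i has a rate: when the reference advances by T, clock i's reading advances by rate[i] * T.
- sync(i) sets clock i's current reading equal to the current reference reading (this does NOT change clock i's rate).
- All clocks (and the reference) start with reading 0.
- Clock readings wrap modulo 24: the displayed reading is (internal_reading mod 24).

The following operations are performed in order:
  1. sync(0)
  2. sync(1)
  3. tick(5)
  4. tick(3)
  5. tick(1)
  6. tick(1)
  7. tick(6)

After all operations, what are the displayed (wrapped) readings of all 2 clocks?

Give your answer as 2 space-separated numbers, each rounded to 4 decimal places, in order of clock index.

After op 1 sync(0): ref=0.0000 raw=[0.0000 0.0000]
After op 2 sync(1): ref=0.0000 raw=[0.0000 0.0000]
After op 3 tick(5): ref=5.0000 raw=[5.5000 6.2500]
After op 4 tick(3): ref=8.0000 raw=[8.8000 10.0000]
After op 5 tick(1): ref=9.0000 raw=[9.9000 11.2500]
After op 6 tick(1): ref=10.0000 raw=[11.0000 12.5000]
After op 7 tick(6): ref=16.0000 raw=[17.6000 20.0000]
Wrap final raw readings (mod 24): 17.6000 mod 24 = 17.6000; 20.0000 mod 24 = 20.0000

Answer: 17.6000 20.0000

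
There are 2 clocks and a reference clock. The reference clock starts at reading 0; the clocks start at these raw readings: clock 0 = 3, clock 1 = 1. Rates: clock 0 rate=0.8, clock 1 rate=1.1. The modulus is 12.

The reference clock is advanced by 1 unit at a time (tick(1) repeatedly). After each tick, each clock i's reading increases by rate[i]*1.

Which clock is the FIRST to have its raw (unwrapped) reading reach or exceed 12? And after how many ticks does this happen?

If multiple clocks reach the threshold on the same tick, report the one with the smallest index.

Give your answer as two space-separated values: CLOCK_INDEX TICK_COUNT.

clock 0: start=3, rate=0.8, needs 12-3 = 9; ticks = ceil(9/0.8) = ceil(11.2500) = 12; reading at tick 12 = 3 + 0.8*12 = 12.6000
clock 1: start=1, rate=1.1, needs 12-1 = 11; ticks = ceil(11/1.1) = ceil(10.0000) = 10; reading at tick 10 = 1 + 1.1*10 = 12.0000
Minimum tick count = 10; winners = [1]; smallest index = 1

Answer: 1 10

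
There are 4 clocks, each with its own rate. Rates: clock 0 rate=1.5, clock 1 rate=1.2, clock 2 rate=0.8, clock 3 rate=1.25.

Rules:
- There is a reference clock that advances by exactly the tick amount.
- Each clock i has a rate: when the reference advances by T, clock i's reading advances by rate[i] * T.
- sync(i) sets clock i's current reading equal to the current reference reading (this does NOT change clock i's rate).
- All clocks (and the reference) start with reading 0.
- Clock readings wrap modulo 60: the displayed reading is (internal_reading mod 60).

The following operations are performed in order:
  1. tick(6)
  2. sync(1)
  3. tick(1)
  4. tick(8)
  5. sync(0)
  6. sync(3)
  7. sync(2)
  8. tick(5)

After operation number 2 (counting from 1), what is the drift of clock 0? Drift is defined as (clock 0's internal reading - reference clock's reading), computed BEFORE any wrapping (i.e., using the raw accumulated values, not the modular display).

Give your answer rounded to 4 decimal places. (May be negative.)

Answer: 3.0000

Derivation:
After op 1 tick(6): ref=6.0000 raw=[9.0000 7.2000 4.8000 7.5000]
After op 2 sync(1): ref=6.0000 raw=[9.0000 6.0000 4.8000 7.5000]
Drift of clock 0 after op 2: 9.0000 - 6.0000 = 3.0000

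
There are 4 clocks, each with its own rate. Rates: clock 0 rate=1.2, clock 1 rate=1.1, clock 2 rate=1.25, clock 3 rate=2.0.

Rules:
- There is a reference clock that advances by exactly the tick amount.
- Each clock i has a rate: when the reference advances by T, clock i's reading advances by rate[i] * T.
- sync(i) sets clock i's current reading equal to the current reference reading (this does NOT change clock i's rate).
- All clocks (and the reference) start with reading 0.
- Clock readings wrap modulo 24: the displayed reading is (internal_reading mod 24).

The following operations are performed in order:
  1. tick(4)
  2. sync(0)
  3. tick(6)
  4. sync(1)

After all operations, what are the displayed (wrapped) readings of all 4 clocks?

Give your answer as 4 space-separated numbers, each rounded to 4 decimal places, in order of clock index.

After op 1 tick(4): ref=4.0000 raw=[4.8000 4.4000 5.0000 8.0000]
After op 2 sync(0): ref=4.0000 raw=[4.0000 4.4000 5.0000 8.0000]
After op 3 tick(6): ref=10.0000 raw=[11.2000 11.0000 12.5000 20.0000]
After op 4 sync(1): ref=10.0000 raw=[11.2000 10.0000 12.5000 20.0000]
Wrap final raw readings (mod 24): 11.2000 mod 24 = 11.2000; 10.0000 mod 24 = 10.0000; 12.5000 mod 24 = 12.5000; 20.0000 mod 24 = 20.0000

Answer: 11.2000 10.0000 12.5000 20.0000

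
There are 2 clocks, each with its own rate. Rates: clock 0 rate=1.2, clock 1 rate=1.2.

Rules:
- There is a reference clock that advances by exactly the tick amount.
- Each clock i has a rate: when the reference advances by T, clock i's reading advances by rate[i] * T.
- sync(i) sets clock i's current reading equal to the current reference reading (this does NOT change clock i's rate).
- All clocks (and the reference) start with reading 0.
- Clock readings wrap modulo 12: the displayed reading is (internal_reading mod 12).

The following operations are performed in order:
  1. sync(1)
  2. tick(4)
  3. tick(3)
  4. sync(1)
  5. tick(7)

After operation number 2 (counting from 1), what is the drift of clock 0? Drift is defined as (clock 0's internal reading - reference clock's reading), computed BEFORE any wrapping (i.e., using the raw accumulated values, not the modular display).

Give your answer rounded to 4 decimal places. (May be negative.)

Answer: 0.8000

Derivation:
After op 1 sync(1): ref=0.0000 raw=[0.0000 0.0000]
After op 2 tick(4): ref=4.0000 raw=[4.8000 4.8000]
Drift of clock 0 after op 2: 4.8000 - 4.0000 = 0.8000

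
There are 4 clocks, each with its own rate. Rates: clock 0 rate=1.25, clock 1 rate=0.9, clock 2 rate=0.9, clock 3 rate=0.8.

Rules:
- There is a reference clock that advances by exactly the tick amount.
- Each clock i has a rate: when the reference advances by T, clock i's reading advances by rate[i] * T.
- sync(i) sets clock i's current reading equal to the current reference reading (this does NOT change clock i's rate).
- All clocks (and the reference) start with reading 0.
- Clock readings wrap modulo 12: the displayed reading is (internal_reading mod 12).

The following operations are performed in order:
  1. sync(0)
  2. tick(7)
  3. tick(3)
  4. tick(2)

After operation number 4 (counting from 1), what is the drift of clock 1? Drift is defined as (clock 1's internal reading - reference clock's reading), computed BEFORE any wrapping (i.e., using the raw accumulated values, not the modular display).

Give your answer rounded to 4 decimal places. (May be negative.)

After op 1 sync(0): ref=0.0000 raw=[0.0000 0.0000 0.0000 0.0000]
After op 2 tick(7): ref=7.0000 raw=[8.7500 6.3000 6.3000 5.6000]
After op 3 tick(3): ref=10.0000 raw=[12.5000 9.0000 9.0000 8.0000]
After op 4 tick(2): ref=12.0000 raw=[15.0000 10.8000 10.8000 9.6000]
Drift of clock 1 after op 4: 10.8000 - 12.0000 = -1.2000

Answer: -1.2000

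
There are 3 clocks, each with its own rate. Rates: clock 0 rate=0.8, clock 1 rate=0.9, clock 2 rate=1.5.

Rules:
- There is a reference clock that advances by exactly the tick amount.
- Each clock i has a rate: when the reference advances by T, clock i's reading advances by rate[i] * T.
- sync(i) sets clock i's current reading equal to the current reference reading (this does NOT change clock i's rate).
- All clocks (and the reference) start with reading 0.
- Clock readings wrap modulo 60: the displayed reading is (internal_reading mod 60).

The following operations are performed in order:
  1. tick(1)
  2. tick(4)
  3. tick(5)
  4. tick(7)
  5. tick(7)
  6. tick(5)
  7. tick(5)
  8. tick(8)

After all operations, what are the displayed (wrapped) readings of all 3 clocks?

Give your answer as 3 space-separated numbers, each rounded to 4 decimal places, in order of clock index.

After op 1 tick(1): ref=1.0000 raw=[0.8000 0.9000 1.5000]
After op 2 tick(4): ref=5.0000 raw=[4.0000 4.5000 7.5000]
After op 3 tick(5): ref=10.0000 raw=[8.0000 9.0000 15.0000]
After op 4 tick(7): ref=17.0000 raw=[13.6000 15.3000 25.5000]
After op 5 tick(7): ref=24.0000 raw=[19.2000 21.6000 36.0000]
After op 6 tick(5): ref=29.0000 raw=[23.2000 26.1000 43.5000]
After op 7 tick(5): ref=34.0000 raw=[27.2000 30.6000 51.0000]
After op 8 tick(8): ref=42.0000 raw=[33.6000 37.8000 63.0000]
Wrap final raw readings (mod 60): 33.6000 mod 60 = 33.6000; 37.8000 mod 60 = 37.8000; 63.0000 mod 60 = 3.0000

Answer: 33.6000 37.8000 3.0000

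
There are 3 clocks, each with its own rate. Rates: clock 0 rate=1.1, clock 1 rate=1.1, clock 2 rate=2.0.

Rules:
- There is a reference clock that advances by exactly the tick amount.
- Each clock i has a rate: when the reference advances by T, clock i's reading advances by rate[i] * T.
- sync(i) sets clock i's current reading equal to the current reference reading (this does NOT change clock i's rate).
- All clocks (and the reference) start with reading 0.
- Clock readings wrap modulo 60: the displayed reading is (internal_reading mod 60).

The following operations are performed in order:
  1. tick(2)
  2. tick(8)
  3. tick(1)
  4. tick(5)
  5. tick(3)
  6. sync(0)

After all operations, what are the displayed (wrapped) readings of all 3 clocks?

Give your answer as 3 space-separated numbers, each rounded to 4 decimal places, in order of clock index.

Answer: 19.0000 20.9000 38.0000

Derivation:
After op 1 tick(2): ref=2.0000 raw=[2.2000 2.2000 4.0000]
After op 2 tick(8): ref=10.0000 raw=[11.0000 11.0000 20.0000]
After op 3 tick(1): ref=11.0000 raw=[12.1000 12.1000 22.0000]
After op 4 tick(5): ref=16.0000 raw=[17.6000 17.6000 32.0000]
After op 5 tick(3): ref=19.0000 raw=[20.9000 20.9000 38.0000]
After op 6 sync(0): ref=19.0000 raw=[19.0000 20.9000 38.0000]
Wrap final raw readings (mod 60): 19.0000 mod 60 = 19.0000; 20.9000 mod 60 = 20.9000; 38.0000 mod 60 = 38.0000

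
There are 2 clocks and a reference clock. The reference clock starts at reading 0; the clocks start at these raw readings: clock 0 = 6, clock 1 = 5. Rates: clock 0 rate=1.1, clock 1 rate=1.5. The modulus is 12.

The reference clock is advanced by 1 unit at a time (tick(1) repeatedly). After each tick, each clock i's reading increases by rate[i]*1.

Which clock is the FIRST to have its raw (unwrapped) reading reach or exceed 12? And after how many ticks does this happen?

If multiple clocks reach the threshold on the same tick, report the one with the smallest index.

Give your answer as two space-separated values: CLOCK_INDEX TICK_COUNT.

clock 0: start=6, rate=1.1, needs 12-6 = 6; ticks = ceil(6/1.1) = ceil(5.4545) = 6; reading at tick 6 = 6 + 1.1*6 = 12.6000
clock 1: start=5, rate=1.5, needs 12-5 = 7; ticks = ceil(7/1.5) = ceil(4.6667) = 5; reading at tick 5 = 5 + 1.5*5 = 12.5000
Minimum tick count = 5; winners = [1]; smallest index = 1

Answer: 1 5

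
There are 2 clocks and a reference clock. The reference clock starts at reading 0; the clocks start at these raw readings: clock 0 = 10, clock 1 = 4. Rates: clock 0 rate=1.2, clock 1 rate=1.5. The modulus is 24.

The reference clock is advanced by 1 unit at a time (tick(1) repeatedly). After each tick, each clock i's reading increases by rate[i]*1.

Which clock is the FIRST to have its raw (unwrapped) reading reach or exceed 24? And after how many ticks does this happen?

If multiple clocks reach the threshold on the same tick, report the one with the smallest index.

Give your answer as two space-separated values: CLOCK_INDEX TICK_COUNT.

clock 0: start=10, rate=1.2, needs 24-10 = 14; ticks = ceil(14/1.2) = ceil(11.6667) = 12; reading at tick 12 = 10 + 1.2*12 = 24.4000
clock 1: start=4, rate=1.5, needs 24-4 = 20; ticks = ceil(20/1.5) = ceil(13.3333) = 14; reading at tick 14 = 4 + 1.5*14 = 25.0000
Minimum tick count = 12; winners = [0]; smallest index = 0

Answer: 0 12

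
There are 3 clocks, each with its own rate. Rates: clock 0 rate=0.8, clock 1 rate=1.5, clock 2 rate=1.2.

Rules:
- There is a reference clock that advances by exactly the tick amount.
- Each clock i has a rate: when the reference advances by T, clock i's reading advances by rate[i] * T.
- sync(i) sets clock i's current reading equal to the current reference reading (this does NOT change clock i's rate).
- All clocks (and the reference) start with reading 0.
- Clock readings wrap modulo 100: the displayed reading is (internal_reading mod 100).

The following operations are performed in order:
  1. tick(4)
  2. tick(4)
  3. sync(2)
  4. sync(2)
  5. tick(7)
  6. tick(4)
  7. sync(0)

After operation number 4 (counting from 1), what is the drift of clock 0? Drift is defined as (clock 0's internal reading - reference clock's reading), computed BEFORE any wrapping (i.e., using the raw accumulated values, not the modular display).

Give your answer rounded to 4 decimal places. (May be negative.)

After op 1 tick(4): ref=4.0000 raw=[3.2000 6.0000 4.8000]
After op 2 tick(4): ref=8.0000 raw=[6.4000 12.0000 9.6000]
After op 3 sync(2): ref=8.0000 raw=[6.4000 12.0000 8.0000]
After op 4 sync(2): ref=8.0000 raw=[6.4000 12.0000 8.0000]
Drift of clock 0 after op 4: 6.4000 - 8.0000 = -1.6000

Answer: -1.6000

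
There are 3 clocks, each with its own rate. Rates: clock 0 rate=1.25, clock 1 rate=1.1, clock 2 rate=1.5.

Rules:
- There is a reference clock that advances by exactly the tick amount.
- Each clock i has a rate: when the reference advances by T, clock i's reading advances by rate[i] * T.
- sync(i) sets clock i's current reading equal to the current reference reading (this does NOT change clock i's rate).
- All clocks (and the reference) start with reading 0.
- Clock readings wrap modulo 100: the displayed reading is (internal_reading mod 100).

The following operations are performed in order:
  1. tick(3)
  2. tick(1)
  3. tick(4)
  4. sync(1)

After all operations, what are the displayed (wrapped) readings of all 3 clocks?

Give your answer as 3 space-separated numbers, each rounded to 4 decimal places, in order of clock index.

After op 1 tick(3): ref=3.0000 raw=[3.7500 3.3000 4.5000]
After op 2 tick(1): ref=4.0000 raw=[5.0000 4.4000 6.0000]
After op 3 tick(4): ref=8.0000 raw=[10.0000 8.8000 12.0000]
After op 4 sync(1): ref=8.0000 raw=[10.0000 8.0000 12.0000]
Wrap final raw readings (mod 100): 10.0000 mod 100 = 10.0000; 8.0000 mod 100 = 8.0000; 12.0000 mod 100 = 12.0000

Answer: 10.0000 8.0000 12.0000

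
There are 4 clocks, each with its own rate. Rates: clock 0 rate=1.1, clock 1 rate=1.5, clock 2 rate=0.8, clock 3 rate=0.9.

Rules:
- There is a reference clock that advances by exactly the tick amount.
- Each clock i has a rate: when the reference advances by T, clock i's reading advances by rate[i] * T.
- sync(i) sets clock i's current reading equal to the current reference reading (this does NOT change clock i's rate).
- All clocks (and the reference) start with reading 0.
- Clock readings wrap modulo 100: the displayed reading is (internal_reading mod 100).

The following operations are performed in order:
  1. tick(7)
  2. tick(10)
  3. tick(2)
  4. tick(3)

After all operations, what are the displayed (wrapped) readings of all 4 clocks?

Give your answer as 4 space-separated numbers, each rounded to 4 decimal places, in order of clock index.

Answer: 24.2000 33.0000 17.6000 19.8000

Derivation:
After op 1 tick(7): ref=7.0000 raw=[7.7000 10.5000 5.6000 6.3000]
After op 2 tick(10): ref=17.0000 raw=[18.7000 25.5000 13.6000 15.3000]
After op 3 tick(2): ref=19.0000 raw=[20.9000 28.5000 15.2000 17.1000]
After op 4 tick(3): ref=22.0000 raw=[24.2000 33.0000 17.6000 19.8000]
Wrap final raw readings (mod 100): 24.2000 mod 100 = 24.2000; 33.0000 mod 100 = 33.0000; 17.6000 mod 100 = 17.6000; 19.8000 mod 100 = 19.8000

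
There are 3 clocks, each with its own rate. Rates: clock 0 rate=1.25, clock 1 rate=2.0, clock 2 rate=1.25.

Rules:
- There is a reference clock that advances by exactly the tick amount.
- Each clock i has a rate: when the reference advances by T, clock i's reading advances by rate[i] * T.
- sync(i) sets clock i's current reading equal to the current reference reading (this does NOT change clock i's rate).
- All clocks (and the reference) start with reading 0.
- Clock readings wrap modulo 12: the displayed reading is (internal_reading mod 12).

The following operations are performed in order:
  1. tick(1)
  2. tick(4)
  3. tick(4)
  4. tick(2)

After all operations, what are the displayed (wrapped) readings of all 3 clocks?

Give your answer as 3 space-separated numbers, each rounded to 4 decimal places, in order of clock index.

Answer: 1.7500 10.0000 1.7500

Derivation:
After op 1 tick(1): ref=1.0000 raw=[1.2500 2.0000 1.2500]
After op 2 tick(4): ref=5.0000 raw=[6.2500 10.0000 6.2500]
After op 3 tick(4): ref=9.0000 raw=[11.2500 18.0000 11.2500]
After op 4 tick(2): ref=11.0000 raw=[13.7500 22.0000 13.7500]
Wrap final raw readings (mod 12): 13.7500 mod 12 = 1.7500; 22.0000 mod 12 = 10.0000; 13.7500 mod 12 = 1.7500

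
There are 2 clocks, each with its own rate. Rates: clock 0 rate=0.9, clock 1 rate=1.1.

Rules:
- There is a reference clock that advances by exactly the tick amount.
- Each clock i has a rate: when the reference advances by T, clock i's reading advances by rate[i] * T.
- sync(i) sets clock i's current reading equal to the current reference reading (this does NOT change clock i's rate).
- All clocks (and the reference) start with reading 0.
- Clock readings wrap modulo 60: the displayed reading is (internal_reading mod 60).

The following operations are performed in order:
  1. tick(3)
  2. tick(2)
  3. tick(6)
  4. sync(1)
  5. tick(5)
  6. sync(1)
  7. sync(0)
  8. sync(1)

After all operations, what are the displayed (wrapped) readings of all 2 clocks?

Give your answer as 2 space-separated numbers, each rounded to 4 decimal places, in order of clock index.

Answer: 16.0000 16.0000

Derivation:
After op 1 tick(3): ref=3.0000 raw=[2.7000 3.3000]
After op 2 tick(2): ref=5.0000 raw=[4.5000 5.5000]
After op 3 tick(6): ref=11.0000 raw=[9.9000 12.1000]
After op 4 sync(1): ref=11.0000 raw=[9.9000 11.0000]
After op 5 tick(5): ref=16.0000 raw=[14.4000 16.5000]
After op 6 sync(1): ref=16.0000 raw=[14.4000 16.0000]
After op 7 sync(0): ref=16.0000 raw=[16.0000 16.0000]
After op 8 sync(1): ref=16.0000 raw=[16.0000 16.0000]
Wrap final raw readings (mod 60): 16.0000 mod 60 = 16.0000; 16.0000 mod 60 = 16.0000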